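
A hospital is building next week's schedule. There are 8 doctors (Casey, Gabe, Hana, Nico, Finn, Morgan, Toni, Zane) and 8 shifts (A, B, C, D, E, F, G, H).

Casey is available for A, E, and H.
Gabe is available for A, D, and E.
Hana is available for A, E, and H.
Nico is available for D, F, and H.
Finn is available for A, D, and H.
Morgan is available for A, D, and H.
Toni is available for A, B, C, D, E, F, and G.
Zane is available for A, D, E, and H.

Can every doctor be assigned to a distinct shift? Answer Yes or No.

The set {Casey, Gabe, Hana, Finn, Morgan, Zane} has only 4 neighbours ({A, D, E, H}), so by Hall's theorem at most 6 of the 8 doctors can be matched.
Hence no matching covers every doctor.

No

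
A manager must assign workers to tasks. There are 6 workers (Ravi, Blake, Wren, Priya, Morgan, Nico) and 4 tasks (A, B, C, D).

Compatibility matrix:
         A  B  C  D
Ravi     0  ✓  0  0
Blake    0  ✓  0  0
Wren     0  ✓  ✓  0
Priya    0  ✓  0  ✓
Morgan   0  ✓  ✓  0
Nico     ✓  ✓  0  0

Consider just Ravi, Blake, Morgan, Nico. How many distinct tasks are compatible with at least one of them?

3

The union of neighbours of {Ravi, Blake, Morgan, Nico} is {A, B, C}, which has 3 elements.
Since |N(S)| = 3 < |S| = 4, Hall's condition fails for this subset.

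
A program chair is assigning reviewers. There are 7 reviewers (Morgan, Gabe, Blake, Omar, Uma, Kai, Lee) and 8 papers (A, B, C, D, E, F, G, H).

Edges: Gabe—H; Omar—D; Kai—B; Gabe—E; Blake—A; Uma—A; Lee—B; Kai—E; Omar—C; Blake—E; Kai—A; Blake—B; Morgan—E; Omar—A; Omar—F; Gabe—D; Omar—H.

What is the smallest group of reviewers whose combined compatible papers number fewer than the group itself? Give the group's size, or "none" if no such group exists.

4

Take S = {Morgan, Blake, Uma, Kai}. Its neighbourhood is {A, B, E}, so |N(S)| = 3 < |S| = 4.
Every subset of size less than 4 has at least as many neighbours as members, so 4 is the minimum.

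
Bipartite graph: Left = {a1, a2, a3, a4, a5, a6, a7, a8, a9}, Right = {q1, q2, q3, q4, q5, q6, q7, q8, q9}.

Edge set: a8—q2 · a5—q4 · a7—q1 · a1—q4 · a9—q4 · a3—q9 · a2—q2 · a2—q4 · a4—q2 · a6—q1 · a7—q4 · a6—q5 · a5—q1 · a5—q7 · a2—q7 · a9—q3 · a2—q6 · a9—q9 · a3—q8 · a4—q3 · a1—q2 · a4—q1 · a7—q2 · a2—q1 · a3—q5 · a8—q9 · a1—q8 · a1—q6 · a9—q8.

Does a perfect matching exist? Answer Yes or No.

A valid assignment of size 9: a1-q6, a2-q4, a3-q5, a4-q3, a5-q7, a6-q1, a7-q2, a8-q9, a9-q8.
All 9 left vertices are covered.

Yes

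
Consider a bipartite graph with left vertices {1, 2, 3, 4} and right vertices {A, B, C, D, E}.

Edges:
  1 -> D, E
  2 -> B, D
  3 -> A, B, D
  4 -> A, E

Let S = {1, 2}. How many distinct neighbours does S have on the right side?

The union of neighbours of {1, 2} is {B, D, E}, which has 3 elements.
Since |N(S)| = 3 ≥ |S| = 2, Hall's condition holds for this subset.

3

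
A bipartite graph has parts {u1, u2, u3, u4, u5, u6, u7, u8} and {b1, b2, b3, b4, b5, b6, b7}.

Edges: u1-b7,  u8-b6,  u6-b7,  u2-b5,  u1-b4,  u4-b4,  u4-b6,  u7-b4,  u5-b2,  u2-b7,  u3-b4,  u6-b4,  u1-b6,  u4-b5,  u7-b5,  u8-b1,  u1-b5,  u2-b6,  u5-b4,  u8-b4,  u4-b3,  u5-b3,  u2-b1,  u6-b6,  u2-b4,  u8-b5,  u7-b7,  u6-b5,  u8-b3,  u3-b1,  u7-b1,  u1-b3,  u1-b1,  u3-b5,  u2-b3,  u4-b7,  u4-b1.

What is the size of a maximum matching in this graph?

7

For example, pair u1–b1, u2–b7, u3–b4, u4–b3, u5–b2, u6–b6, u7–b5.
The set {u1, u2, u3, u4, u6, u7, u8} has only 6 neighbours ({b1, b3, b4, b5, b6, b7}), so by Hall's theorem at most 7 of the 8 left vertices can be matched.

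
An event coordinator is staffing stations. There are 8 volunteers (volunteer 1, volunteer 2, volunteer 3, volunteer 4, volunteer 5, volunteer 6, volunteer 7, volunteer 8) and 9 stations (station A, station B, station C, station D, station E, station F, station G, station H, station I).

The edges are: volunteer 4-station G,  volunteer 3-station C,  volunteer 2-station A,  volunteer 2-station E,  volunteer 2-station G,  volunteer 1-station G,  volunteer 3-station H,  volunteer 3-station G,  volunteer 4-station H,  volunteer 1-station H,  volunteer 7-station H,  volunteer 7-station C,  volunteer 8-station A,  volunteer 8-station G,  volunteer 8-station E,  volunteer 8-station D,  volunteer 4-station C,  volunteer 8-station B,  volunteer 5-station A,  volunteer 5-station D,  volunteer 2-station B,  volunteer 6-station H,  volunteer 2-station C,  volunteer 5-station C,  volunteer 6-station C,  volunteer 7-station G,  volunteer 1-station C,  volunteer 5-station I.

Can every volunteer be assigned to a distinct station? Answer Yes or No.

The set {volunteer 1, volunteer 3, volunteer 4, volunteer 6, volunteer 7} has only 3 neighbours ({station C, station G, station H}), so by Hall's theorem at most 6 of the 8 volunteers can be matched.
Hence no matching covers every volunteer.

No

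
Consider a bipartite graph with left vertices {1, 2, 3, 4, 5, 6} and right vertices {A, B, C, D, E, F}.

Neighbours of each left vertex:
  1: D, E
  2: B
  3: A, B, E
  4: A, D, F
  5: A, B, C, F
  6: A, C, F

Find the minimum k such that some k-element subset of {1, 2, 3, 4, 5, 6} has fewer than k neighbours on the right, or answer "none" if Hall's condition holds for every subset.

A matching saturating every left vertex exists, for instance 1→E, 2→B, 3→A, 4→D, 5→C, 6→F.
By Hall's marriage theorem, this means |N(S)| ≥ |S| for every subset S, so no violating subset exists.

none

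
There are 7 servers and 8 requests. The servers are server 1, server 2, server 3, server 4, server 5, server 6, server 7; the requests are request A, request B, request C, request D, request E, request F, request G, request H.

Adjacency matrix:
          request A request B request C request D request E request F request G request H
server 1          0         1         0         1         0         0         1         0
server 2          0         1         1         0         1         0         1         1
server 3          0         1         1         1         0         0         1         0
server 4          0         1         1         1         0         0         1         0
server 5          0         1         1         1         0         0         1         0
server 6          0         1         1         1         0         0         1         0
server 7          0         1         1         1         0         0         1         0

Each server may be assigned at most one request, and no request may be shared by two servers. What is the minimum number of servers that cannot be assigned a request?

2

A valid assignment of size 5: server 1→request B, server 2→request E, server 3→request G, server 4→request C, server 5→request D.
The set {server 1, server 3, server 4, server 5, server 6, server 7} has only 4 neighbours ({request B, request C, request D, request G}), so by Hall's theorem at most 5 of the 7 servers can be matched.
That matches 5 of the 7, leaving 2 unmatched; no matching can do better.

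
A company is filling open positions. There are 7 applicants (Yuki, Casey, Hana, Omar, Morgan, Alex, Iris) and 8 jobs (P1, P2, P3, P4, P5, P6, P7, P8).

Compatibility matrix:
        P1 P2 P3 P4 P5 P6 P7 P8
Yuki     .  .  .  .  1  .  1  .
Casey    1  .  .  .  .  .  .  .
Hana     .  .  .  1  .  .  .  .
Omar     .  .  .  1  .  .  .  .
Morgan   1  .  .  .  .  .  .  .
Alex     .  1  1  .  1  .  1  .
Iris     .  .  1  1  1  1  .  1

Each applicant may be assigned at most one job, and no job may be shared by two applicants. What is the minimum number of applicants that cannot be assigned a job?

2

One maximum matching: Yuki-P5, Casey-P1, Hana-P4, Alex-P7, Iris-P3.
The set {Casey, Hana, Omar, Morgan} has only 2 neighbours ({P1, P4}), so by Hall's theorem at most 5 of the 7 applicants can be matched.
That matches 5 of the 7, leaving 2 unmatched; no matching can do better.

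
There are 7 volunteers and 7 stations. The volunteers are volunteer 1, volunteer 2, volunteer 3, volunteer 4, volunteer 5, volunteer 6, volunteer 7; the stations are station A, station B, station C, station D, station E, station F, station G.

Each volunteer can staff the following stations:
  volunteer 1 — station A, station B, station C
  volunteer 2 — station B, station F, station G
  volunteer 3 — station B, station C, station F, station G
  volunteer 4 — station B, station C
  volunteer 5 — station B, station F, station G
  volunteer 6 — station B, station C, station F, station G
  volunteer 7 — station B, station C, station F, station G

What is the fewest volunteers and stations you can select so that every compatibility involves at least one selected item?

A maximum matching has 5 edges (e.g. volunteer 1–station A, volunteer 2–station F, volunteer 3–station G, volunteer 4–station C, volunteer 5–station B).
By König's theorem the minimum vertex cover has the same size. One such cover is {volunteer 1, station B, station C, station F, station G}.

5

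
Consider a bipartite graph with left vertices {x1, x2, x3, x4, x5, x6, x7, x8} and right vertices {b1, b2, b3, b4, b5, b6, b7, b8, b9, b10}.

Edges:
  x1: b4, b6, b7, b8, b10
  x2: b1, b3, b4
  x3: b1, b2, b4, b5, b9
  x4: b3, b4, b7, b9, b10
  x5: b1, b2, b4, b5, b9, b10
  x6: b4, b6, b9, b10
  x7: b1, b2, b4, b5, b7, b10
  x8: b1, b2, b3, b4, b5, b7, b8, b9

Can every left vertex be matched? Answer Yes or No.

A valid assignment of size 8: x1–b10, x2–b3, x3–b4, x4–b9, x5–b5, x6–b6, x7–b1, x8–b7.
Every left vertex is matched, so this matching saturates all of them.

Yes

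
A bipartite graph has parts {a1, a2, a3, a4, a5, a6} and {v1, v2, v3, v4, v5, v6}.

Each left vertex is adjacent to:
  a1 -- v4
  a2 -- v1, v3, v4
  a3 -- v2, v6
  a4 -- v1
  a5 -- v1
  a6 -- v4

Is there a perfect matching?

No

The set {a1, a4, a5, a6} has only 2 neighbours ({v1, v4}), so by Hall's theorem at most 4 of the 6 left vertices can be matched.
Hence no matching covers every left vertex.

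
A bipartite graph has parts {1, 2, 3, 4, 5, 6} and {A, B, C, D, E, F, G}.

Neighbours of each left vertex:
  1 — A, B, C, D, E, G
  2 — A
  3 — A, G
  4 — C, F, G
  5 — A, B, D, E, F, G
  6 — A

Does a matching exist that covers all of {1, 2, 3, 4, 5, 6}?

No

The set {2, 6} has only 1 neighbour ({A}), so by Hall's theorem at most 5 of the 6 left vertices can be matched.
Hence no matching covers every left vertex.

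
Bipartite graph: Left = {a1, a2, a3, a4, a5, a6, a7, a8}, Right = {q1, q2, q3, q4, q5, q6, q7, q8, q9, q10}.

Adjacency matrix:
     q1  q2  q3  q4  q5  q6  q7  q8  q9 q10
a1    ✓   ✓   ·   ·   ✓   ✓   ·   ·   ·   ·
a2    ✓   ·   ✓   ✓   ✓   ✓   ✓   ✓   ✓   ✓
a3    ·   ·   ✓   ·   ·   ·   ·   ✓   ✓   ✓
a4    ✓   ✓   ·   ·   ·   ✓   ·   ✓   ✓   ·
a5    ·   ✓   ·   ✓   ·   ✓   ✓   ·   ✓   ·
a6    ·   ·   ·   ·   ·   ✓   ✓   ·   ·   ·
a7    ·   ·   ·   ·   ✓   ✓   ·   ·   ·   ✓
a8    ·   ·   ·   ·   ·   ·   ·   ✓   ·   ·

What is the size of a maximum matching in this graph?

8

For example, pair a1–q2, a2–q4, a3–q10, a4–q6, a5–q9, a6–q7, a7–q5, a8–q8.
All 8 left vertices are matched, so no larger matching exists.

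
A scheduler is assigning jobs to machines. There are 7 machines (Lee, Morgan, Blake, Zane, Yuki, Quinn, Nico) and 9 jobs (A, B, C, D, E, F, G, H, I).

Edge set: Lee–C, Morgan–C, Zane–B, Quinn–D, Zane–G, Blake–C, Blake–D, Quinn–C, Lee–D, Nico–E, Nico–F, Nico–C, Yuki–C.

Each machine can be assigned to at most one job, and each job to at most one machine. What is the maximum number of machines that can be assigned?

One maximum matching: Lee-D, Morgan-C, Zane-B, Nico-E.
The set {Lee, Morgan, Blake, Yuki, Quinn} has only 2 neighbours ({C, D}), so by Hall's theorem at most 4 of the 7 machines can be matched.

4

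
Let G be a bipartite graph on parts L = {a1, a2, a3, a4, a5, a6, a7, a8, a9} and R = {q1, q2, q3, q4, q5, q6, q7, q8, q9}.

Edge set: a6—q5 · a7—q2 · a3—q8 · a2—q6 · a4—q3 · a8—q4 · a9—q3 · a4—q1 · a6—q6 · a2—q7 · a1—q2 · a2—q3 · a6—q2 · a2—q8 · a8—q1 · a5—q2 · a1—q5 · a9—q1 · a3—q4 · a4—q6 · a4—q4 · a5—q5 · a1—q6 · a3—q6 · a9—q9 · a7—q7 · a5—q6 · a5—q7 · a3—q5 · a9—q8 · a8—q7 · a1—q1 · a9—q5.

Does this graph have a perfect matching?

One maximum matching: a1–q1, a2–q6, a3–q8, a4–q3, a5–q7, a6–q5, a7–q2, a8–q4, a9–q9.
Every left vertex is matched, so this is a perfect matching.

Yes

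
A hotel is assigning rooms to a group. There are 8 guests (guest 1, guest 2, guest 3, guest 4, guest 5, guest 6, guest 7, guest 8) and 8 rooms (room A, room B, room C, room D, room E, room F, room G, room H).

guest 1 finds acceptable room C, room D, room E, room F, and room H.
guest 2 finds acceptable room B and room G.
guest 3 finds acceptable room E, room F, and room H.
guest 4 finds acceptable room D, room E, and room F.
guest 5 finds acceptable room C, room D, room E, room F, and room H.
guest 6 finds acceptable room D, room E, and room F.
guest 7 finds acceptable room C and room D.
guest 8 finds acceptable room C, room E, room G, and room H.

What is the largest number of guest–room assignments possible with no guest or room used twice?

7

A valid assignment of size 7: guest 1→room C, guest 2→room B, guest 3→room H, guest 4→room E, guest 5→room D, guest 6→room F, guest 8→room G.
The set {guest 1, guest 3, guest 4, guest 5, guest 6, guest 7} has only 5 neighbours ({room C, room D, room E, room F, room H}), so by Hall's theorem at most 7 of the 8 guests can be matched.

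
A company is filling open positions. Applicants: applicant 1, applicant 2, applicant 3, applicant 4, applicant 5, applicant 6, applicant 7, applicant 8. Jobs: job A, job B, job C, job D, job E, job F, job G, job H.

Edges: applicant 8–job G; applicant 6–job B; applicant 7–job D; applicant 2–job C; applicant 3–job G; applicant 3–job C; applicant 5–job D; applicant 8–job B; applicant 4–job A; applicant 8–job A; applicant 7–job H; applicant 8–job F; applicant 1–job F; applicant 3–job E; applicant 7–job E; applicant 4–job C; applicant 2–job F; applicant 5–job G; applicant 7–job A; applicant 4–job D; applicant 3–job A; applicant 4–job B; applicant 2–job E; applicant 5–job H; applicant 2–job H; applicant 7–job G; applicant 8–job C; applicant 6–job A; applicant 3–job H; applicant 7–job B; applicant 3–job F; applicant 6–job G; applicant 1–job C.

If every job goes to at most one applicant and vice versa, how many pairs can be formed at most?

A valid assignment of size 8: applicant 1-job C, applicant 2-job H, applicant 3-job E, applicant 4-job D, applicant 5-job G, applicant 6-job A, applicant 7-job B, applicant 8-job F.
This saturates every applicant, so 8 is the maximum.

8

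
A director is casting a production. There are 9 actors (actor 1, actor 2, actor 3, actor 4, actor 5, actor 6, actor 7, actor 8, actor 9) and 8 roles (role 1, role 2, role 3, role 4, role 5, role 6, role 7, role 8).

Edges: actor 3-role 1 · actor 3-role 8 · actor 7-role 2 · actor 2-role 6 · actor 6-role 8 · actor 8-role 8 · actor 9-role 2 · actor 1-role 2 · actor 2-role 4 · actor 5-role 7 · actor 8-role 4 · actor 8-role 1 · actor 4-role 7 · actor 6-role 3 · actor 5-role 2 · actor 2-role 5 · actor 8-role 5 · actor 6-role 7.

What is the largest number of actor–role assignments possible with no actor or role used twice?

6

For example, pair actor 1-role 2, actor 2-role 6, actor 3-role 1, actor 4-role 7, actor 6-role 8, actor 8-role 5.
The set {actor 1, actor 4, actor 5, actor 7, actor 9} has only 2 neighbours ({role 2, role 7}), so by Hall's theorem at most 6 of the 9 actors can be matched.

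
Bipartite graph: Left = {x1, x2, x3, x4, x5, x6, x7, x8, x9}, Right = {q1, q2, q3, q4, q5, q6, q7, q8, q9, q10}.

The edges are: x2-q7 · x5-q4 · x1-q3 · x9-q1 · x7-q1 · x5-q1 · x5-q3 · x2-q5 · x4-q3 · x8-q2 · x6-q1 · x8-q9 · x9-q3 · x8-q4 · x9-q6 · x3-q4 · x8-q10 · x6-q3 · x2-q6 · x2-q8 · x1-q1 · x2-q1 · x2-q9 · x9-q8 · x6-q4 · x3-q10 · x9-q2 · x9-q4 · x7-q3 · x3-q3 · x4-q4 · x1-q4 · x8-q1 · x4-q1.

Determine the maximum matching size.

7

One maximum matching: x1→q1, x2→q9, x3→q10, x4→q3, x5→q4, x8→q2, x9→q6.
The set {x1, x4, x5, x6, x7} has only 3 neighbours ({q1, q3, q4}), so by Hall's theorem at most 7 of the 9 left vertices can be matched.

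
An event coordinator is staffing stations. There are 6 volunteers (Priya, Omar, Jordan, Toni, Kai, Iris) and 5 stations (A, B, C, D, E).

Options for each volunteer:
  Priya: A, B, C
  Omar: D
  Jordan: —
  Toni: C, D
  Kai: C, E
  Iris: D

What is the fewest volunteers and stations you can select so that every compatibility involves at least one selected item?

The 4 edges Priya–B, Omar–D, Toni–C, Kai–E form a matching, so any vertex cover needs at least 4 vertices (one per matched edge).
Conversely {Priya, Toni, Kai, D} meets every edge and has exactly 4 vertices, so 4 is optimal.

4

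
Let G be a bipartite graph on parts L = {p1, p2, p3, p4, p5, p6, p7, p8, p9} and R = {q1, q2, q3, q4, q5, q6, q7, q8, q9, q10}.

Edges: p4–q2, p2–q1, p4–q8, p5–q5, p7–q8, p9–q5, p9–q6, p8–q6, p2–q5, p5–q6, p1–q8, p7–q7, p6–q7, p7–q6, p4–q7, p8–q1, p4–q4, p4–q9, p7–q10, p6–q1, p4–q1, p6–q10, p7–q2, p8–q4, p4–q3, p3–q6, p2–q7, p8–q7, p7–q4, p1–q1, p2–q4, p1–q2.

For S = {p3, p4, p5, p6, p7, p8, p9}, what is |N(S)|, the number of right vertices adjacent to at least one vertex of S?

10

The union of neighbours of {p3, p4, p5, p6, p7, p8, p9} is {q1, q2, q3, q4, q5, q6, q7, q8, q9, q10}, which has 10 elements.
Since |N(S)| = 10 ≥ |S| = 7, Hall's condition holds for this subset.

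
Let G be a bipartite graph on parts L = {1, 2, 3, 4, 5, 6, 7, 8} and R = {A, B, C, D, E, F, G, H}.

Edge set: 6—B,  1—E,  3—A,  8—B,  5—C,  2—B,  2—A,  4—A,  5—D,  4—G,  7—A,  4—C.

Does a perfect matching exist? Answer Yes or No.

The set {2, 3, 6, 7, 8} has only 2 neighbours ({A, B}), so by Hall's theorem at most 5 of the 8 left vertices can be matched.
Hence no matching covers every left vertex.

No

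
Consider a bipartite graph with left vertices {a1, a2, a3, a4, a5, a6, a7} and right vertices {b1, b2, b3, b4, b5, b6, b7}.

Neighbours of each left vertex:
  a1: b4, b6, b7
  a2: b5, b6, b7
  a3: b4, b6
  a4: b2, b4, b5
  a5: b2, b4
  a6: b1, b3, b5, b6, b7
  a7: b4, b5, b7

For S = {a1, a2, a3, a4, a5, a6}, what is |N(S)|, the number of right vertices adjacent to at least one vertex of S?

7

The union of neighbours of {a1, a2, a3, a4, a5, a6} is {b1, b2, b3, b4, b5, b6, b7}, which has 7 elements.
Since |N(S)| = 7 ≥ |S| = 6, Hall's condition holds for this subset.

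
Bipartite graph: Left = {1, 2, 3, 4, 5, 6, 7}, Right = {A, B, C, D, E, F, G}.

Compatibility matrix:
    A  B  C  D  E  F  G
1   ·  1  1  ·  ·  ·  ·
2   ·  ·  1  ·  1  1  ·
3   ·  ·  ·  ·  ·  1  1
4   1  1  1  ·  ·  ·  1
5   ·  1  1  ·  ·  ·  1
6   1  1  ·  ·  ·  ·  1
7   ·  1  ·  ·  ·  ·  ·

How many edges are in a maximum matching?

A valid assignment of size 6: 1→C, 2→E, 3→F, 4→A, 5→G, 6→B.
The set {1, 4, 5, 6, 7} has only 4 neighbours ({A, B, C, G}), so by Hall's theorem at most 6 of the 7 left vertices can be matched.

6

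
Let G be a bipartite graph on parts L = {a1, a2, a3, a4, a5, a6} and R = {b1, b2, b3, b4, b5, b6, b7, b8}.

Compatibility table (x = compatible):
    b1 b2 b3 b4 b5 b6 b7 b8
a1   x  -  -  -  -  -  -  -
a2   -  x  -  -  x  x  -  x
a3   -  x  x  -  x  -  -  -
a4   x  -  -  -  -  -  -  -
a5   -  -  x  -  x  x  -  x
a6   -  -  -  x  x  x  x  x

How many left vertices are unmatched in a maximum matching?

For example, pair a1-b1, a2-b5, a3-b2, a5-b3, a6-b7.
The set {a1, a4} has only 1 neighbour ({b1}), so by Hall's theorem at most 5 of the 6 left vertices can be matched.
That matches 5 of the 6, leaving 1 unmatched; no matching can do better.

1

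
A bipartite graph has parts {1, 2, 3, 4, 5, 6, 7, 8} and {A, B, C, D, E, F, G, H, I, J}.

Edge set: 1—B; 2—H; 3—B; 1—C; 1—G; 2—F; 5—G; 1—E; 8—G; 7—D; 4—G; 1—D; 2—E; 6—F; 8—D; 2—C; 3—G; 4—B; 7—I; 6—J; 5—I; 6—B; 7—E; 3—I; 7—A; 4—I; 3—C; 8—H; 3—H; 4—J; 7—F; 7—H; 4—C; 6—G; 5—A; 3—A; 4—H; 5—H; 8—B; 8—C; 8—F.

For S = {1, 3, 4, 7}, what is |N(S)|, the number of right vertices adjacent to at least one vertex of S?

10

The union of neighbours of {1, 3, 4, 7} is {A, B, C, D, E, F, G, H, I, J}, which has 10 elements.
Since |N(S)| = 10 ≥ |S| = 4, Hall's condition holds for this subset.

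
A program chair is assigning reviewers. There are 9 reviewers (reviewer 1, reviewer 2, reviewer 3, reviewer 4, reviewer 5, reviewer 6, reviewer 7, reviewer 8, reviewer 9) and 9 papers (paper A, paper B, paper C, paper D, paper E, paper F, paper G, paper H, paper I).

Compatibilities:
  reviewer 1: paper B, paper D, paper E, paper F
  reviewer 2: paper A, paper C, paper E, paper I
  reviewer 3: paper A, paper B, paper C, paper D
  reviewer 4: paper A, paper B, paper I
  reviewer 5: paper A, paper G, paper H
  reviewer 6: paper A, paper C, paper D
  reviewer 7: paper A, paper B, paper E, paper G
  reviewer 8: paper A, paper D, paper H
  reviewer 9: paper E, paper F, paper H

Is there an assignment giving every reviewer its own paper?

For example, pair reviewer 1→paper F, reviewer 2→paper I, reviewer 3→paper A, reviewer 4→paper B, reviewer 5→paper H, reviewer 6→paper C, reviewer 7→paper G, reviewer 8→paper D, reviewer 9→paper E.
Every reviewer is matched, so this is a perfect matching.

Yes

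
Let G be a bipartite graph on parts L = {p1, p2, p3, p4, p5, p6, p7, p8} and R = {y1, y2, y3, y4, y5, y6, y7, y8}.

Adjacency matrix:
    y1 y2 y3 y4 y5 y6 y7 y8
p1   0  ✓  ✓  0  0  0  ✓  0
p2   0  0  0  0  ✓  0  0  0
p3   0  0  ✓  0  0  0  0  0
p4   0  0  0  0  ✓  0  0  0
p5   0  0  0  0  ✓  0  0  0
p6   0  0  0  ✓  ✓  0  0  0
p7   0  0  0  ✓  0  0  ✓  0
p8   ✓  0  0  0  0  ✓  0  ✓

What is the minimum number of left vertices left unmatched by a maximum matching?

2

One maximum matching: p1-y2, p2-y5, p3-y3, p6-y4, p7-y7, p8-y1.
The set {p2, p4, p5} has only 1 neighbour ({y5}), so by Hall's theorem at most 6 of the 8 left vertices can be matched.
That matches 6 of the 8, leaving 2 unmatched; no matching can do better.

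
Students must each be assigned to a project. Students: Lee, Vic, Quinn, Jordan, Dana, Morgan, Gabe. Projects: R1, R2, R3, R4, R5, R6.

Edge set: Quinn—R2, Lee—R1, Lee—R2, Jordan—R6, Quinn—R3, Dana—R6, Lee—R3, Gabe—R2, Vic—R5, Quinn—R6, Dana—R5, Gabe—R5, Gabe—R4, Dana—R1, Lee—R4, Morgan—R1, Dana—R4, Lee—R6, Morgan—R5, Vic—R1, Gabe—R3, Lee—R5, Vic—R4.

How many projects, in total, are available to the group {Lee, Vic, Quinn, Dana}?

The union of neighbours of {Lee, Vic, Quinn, Dana} is {R1, R2, R3, R4, R5, R6}, which has 6 elements.
Since |N(S)| = 6 ≥ |S| = 4, Hall's condition holds for this subset.

6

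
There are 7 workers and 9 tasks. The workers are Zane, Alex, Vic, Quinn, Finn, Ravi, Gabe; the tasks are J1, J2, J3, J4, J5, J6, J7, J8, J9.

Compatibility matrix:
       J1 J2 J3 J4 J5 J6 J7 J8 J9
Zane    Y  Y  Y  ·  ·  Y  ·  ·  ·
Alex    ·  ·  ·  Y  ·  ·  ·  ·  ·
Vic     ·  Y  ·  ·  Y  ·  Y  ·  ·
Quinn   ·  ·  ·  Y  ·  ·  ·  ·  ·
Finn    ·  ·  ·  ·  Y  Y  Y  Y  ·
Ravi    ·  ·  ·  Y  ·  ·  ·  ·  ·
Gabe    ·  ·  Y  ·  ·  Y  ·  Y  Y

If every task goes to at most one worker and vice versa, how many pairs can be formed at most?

5

For example, pair Zane–J3, Alex–J4, Vic–J7, Finn–J6, Gabe–J9.
The set {Alex, Quinn, Ravi} has only 1 neighbour ({J4}), so by Hall's theorem at most 5 of the 7 workers can be matched.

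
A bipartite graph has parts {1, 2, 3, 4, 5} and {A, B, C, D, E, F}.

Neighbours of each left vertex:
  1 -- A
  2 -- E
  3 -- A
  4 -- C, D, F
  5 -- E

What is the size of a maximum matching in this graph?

A valid assignment of size 3: 1–A, 2–E, 4–F.
The set {1, 2, 3, 5} has only 2 neighbours ({A, E}), so by Hall's theorem at most 3 of the 5 left vertices can be matched.

3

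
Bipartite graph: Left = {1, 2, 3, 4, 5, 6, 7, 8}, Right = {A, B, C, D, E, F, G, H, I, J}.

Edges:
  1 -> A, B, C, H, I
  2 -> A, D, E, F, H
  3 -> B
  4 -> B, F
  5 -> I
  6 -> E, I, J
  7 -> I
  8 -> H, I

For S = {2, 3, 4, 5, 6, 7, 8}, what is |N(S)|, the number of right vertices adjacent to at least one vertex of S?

8

The union of neighbours of {2, 3, 4, 5, 6, 7, 8} is {A, B, D, E, F, H, I, J}, which has 8 elements.
Since |N(S)| = 8 ≥ |S| = 7, Hall's condition holds for this subset.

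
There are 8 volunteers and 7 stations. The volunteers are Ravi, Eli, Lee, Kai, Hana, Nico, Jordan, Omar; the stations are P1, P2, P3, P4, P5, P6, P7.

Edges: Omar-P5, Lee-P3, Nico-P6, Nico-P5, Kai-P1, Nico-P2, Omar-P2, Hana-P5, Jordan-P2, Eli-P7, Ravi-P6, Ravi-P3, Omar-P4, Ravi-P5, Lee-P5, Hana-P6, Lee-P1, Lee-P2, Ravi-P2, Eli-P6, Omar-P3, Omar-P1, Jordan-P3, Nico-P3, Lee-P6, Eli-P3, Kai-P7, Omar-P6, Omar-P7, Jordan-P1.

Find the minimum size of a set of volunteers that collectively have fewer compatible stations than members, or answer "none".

Take S = {Ravi, Eli, Lee, Kai, Hana, Nico, Jordan}. Its neighbourhood is {P1, P2, P3, P5, P6, P7}, so |N(S)| = 6 < |S| = 7.
Every subset of size less than 7 has at least as many neighbours as members, so 7 is the minimum.

7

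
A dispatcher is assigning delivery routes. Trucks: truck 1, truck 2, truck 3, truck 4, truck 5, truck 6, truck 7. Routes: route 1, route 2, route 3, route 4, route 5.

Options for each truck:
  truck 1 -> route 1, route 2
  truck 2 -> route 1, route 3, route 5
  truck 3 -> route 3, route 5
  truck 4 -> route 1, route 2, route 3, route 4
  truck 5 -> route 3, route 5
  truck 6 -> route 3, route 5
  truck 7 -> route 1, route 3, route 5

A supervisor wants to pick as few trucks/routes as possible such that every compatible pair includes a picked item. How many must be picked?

5

The 5 edges truck 1–route 2, truck 2–route 1, truck 3–route 5, truck 4–route 4, truck 5–route 3 form a matching, so any vertex cover needs at least 5 vertices (one per matched edge).
Conversely {truck 1, truck 4, route 1, route 3, route 5} meets every edge and has exactly 5 vertices, so 5 is optimal.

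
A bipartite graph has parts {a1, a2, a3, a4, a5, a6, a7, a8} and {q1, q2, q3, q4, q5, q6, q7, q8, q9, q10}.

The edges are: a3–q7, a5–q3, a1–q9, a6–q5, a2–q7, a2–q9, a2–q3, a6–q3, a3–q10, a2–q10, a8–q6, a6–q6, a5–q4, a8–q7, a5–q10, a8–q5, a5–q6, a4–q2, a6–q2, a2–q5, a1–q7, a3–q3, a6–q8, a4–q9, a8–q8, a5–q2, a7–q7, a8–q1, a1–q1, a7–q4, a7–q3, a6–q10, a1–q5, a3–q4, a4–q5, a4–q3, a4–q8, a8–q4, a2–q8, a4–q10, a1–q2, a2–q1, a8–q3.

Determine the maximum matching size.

A valid assignment of size 8: a1→q1, a2→q9, a3→q10, a4→q8, a5→q4, a6→q3, a7→q7, a8→q6.
All 8 left vertices are matched, so no larger matching exists.

8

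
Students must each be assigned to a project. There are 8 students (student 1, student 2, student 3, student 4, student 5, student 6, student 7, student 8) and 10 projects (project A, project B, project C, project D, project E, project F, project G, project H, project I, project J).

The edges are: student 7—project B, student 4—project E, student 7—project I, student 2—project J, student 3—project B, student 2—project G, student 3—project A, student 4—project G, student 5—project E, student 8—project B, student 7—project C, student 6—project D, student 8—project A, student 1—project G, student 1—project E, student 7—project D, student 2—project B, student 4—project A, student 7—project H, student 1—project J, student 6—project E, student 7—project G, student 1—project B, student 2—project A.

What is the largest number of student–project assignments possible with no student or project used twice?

7

A valid assignment of size 7: student 1-project G, student 2-project J, student 3-project B, student 4-project A, student 5-project E, student 6-project D, student 7-project H.
The set {student 1, student 2, student 3, student 4, student 5, student 8} has only 5 neighbours ({project A, project B, project E, project G, project J}), so by Hall's theorem at most 7 of the 8 students can be matched.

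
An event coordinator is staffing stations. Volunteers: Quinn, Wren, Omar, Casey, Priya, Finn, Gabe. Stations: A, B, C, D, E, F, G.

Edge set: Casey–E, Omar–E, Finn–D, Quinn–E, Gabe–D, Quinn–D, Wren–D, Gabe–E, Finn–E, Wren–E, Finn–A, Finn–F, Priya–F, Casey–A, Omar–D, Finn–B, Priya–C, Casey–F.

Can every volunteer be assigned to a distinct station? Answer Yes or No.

The set {Quinn, Wren, Omar, Gabe} has only 2 neighbours ({D, E}), so by Hall's theorem at most 5 of the 7 volunteers can be matched.
Hence no matching covers every volunteer.

No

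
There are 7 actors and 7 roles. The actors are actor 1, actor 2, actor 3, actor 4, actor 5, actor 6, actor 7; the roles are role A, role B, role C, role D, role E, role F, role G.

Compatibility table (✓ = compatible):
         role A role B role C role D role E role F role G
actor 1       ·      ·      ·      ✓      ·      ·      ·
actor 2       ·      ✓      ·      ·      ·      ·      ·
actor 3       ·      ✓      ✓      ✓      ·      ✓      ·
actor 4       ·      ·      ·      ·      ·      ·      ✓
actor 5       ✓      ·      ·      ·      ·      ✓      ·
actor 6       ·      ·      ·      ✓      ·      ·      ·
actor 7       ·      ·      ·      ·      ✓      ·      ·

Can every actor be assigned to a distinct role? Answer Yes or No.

No

The set {actor 1, actor 6} has only 1 neighbour ({role D}), so by Hall's theorem at most 6 of the 7 actors can be matched.
Hence no matching covers every actor.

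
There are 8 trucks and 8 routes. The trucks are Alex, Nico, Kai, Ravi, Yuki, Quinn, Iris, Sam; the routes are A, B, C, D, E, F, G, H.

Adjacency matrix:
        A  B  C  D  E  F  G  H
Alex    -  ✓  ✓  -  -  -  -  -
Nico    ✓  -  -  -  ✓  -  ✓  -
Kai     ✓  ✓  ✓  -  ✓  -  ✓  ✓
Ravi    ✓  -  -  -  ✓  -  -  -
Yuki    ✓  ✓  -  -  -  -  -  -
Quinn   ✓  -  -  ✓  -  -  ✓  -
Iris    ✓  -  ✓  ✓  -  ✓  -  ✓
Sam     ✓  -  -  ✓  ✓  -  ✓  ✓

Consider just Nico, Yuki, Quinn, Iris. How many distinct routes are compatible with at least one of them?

8

The union of neighbours of {Nico, Yuki, Quinn, Iris} is {A, B, C, D, E, F, G, H}, which has 8 elements.
Since |N(S)| = 8 ≥ |S| = 4, Hall's condition holds for this subset.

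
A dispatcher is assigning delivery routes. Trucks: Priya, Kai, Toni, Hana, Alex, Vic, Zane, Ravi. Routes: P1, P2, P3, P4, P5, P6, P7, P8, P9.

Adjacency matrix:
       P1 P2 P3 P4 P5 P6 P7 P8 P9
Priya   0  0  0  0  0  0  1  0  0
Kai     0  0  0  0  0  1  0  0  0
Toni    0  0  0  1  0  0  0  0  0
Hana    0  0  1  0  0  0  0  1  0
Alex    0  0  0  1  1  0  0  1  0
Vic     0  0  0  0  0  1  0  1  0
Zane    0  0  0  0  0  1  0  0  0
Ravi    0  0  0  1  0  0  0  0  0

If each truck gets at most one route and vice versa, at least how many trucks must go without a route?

2

A valid assignment of size 6: Priya→P7, Kai→P6, Toni→P4, Hana→P3, Alex→P5, Vic→P8.
The set {Kai, Toni, Zane, Ravi} has only 2 neighbours ({P4, P6}), so by Hall's theorem at most 6 of the 8 trucks can be matched.
That matches 6 of the 8, leaving 2 unmatched; no matching can do better.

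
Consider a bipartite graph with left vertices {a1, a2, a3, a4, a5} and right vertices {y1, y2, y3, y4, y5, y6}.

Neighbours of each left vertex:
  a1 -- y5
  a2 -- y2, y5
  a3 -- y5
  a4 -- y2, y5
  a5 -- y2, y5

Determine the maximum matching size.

One maximum matching: a1–y5, a2–y2.
The set {a1, a2, a3, a4, a5} has only 2 neighbours ({y2, y5}), so by Hall's theorem at most 2 of the 5 left vertices can be matched.

2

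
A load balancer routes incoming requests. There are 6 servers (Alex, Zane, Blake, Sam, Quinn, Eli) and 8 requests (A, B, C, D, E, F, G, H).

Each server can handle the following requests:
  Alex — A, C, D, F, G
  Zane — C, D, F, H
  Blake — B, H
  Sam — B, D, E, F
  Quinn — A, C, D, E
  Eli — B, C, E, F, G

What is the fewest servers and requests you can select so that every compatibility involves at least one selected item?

The 6 edges Alex–A, Zane–F, Blake–H, Sam–B, Quinn–E, Eli–G form a matching, so any vertex cover needs at least 6 vertices (one per matched edge).
Conversely {Alex, Zane, Blake, Sam, Quinn, Eli} meets every edge and has exactly 6 vertices, so 6 is optimal.

6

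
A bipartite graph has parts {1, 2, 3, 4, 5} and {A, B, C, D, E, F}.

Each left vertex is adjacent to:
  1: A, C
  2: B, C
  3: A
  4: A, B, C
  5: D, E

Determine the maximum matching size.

For example, pair 1–C, 2–B, 3–A, 5–E.
The set {1, 2, 3, 4} has only 3 neighbours ({A, B, C}), so by Hall's theorem at most 4 of the 5 left vertices can be matched.

4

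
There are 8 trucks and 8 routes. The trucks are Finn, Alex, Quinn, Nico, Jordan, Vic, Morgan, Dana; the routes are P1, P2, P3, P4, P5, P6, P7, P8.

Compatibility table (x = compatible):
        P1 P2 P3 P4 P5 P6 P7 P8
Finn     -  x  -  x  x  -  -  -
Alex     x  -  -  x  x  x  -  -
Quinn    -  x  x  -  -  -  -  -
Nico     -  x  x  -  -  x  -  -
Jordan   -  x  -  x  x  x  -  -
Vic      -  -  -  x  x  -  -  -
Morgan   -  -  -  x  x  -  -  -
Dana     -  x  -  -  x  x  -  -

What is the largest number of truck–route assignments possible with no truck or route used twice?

6

One maximum matching: Finn-P4, Alex-P1, Quinn-P2, Nico-P3, Jordan-P6, Vic-P5.
The set {Finn, Quinn, Nico, Jordan, Vic, Morgan, Dana} has only 5 neighbours ({P2, P3, P4, P5, P6}), so by Hall's theorem at most 6 of the 8 trucks can be matched.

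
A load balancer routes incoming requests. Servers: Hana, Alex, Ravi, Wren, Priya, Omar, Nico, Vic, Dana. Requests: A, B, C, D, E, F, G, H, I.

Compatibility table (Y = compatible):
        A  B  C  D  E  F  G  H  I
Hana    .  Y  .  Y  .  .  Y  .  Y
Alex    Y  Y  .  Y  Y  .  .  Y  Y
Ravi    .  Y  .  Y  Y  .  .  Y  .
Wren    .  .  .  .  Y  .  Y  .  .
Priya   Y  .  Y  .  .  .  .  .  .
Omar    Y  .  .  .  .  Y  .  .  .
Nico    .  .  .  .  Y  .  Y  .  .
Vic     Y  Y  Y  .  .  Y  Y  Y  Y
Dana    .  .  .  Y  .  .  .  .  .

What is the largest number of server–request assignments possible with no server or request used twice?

9

A valid assignment of size 9: Hana–I, Alex–H, Ravi–B, Wren–G, Priya–C, Omar–F, Nico–E, Vic–A, Dana–D.
This saturates every server, so 9 is the maximum.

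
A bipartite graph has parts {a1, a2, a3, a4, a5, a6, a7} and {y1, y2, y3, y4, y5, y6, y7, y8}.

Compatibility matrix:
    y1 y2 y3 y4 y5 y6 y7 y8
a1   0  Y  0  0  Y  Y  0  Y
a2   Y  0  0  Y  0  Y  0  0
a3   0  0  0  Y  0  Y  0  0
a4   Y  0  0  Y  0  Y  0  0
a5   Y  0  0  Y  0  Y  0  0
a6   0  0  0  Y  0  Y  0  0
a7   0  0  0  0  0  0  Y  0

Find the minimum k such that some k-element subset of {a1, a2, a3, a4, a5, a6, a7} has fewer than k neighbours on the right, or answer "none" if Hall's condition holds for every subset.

Take S = {a2, a3, a4, a5}. Its neighbourhood is {y1, y4, y6}, so |N(S)| = 3 < |S| = 4.
Every subset of size less than 4 has at least as many neighbours as members, so 4 is the minimum.

4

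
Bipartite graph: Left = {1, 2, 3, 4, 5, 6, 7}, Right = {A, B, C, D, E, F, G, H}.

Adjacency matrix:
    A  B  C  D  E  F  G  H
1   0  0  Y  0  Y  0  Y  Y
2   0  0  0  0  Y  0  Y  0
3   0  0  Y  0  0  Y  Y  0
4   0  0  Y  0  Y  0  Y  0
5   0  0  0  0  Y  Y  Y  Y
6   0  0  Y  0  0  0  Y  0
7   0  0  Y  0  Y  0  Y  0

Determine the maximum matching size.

A valid assignment of size 5: 1→C, 2→G, 3→F, 4→E, 5→H.
The set {1, 2, 3, 4, 5, 6, 7} has only 5 neighbours ({C, E, F, G, H}), so by Hall's theorem at most 5 of the 7 left vertices can be matched.

5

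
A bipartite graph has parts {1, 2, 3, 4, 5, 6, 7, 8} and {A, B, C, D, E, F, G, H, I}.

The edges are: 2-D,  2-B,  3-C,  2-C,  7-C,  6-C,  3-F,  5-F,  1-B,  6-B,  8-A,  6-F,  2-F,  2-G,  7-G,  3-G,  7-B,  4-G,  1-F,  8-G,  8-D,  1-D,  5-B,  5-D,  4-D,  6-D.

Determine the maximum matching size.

For example, pair 1→F, 2→G, 3→C, 4→D, 5→B, 8→A.
The set {1, 2, 3, 4, 5, 6, 7} has only 5 neighbours ({B, C, D, F, G}), so by Hall's theorem at most 6 of the 8 left vertices can be matched.

6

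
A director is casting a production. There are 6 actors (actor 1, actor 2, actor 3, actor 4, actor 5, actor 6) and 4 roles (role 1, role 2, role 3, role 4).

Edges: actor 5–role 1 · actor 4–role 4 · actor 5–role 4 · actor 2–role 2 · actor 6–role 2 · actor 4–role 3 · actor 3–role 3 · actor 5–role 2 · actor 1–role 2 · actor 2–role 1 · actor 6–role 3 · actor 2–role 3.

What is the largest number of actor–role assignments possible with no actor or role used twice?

A valid assignment of size 4: actor 1-role 2, actor 2-role 1, actor 3-role 3, actor 4-role 4.
The set {actor 1, actor 2, actor 3, actor 4, actor 5, actor 6} has only 4 neighbours ({role 1, role 2, role 3, role 4}), so by Hall's theorem at most 4 of the 6 actors can be matched.

4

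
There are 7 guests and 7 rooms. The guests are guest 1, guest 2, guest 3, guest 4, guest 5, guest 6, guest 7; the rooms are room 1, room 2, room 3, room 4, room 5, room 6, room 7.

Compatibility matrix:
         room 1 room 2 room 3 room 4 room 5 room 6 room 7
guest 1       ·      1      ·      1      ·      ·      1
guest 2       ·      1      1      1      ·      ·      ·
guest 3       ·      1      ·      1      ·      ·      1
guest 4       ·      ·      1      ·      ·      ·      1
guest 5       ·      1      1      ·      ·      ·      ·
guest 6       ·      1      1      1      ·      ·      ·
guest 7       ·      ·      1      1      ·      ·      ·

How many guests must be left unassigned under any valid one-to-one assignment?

For example, pair guest 1–room 2, guest 2–room 3, guest 3–room 4, guest 4–room 7.
The set {guest 1, guest 2, guest 3, guest 4, guest 5, guest 6, guest 7} has only 4 neighbours ({room 2, room 3, room 4, room 7}), so by Hall's theorem at most 4 of the 7 guests can be matched.
That matches 4 of the 7, leaving 3 unmatched; no matching can do better.

3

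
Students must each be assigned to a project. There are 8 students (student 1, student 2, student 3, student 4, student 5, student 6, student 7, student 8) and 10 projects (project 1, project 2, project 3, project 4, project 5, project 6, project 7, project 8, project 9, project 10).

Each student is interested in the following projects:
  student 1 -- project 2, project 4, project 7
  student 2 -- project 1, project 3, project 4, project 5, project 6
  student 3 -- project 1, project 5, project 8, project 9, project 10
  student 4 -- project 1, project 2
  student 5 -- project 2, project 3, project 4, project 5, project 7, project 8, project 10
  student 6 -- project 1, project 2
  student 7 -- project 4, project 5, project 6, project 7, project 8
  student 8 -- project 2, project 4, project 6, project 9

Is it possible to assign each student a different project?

Yes

For example, pair student 1→project 4, student 2→project 6, student 3→project 10, student 4→project 2, student 5→project 3, student 6→project 1, student 7→project 7, student 8→project 9.
Every student is matched, so this matching saturates all of them.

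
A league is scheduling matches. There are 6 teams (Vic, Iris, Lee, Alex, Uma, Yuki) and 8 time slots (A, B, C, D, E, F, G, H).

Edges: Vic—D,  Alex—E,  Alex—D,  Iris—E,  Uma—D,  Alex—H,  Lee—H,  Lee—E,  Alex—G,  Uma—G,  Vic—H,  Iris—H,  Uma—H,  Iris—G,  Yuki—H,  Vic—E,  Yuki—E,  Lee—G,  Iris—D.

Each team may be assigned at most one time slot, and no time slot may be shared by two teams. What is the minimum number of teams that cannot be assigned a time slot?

A valid assignment of size 4: Vic–H, Iris–D, Lee–G, Alex–E.
The set {Vic, Iris, Lee, Alex, Uma, Yuki} has only 4 neighbours ({D, E, G, H}), so by Hall's theorem at most 4 of the 6 teams can be matched.
That matches 4 of the 6, leaving 2 unmatched; no matching can do better.

2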